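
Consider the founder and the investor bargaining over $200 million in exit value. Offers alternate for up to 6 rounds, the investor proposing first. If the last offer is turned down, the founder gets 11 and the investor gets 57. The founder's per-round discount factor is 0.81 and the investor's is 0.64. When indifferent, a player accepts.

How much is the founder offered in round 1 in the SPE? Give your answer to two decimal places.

119.68

Work backward from the last round.
Round 6 (the founder proposes): the investor gets 57 if talks fail, so the founder offers 57 and keeps 143.
Round 5 (the investor proposes): the founder can get 143 next round, worth 0.81 × 143 = 115.83 now. The investor offers 115.83 and keeps 200 − 115.83 = 84.17.
Round 4 (the founder proposes): the investor can get 84.17 next round, worth 0.64 × 84.17 = 53.8688 now; the founder offers that and keeps 146.1312.
Round 3 (the investor proposes): the founder can get 146.1312 next round, worth 0.81 × 146.1312 = 118.366272 now; the investor offers that and keeps 81.633728.
Round 2 (the founder proposes): the investor can get 81.633728 next round, worth 0.64 × 81.633728 = 52.24558592 now. The founder offers 52.24558592 and keeps 200 − 52.24558592 = 147.75441408.
Round 1 (the investor proposes): the founder can get 147.75441408 next round, worth 0.81 × 147.75441408 = 119.6810754048 now; the investor offers that and keeps 80.3189245952.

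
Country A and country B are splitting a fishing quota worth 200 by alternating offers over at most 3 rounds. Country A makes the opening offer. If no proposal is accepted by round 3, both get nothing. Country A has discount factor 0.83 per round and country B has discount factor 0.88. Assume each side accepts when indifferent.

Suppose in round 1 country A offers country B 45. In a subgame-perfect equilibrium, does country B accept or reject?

Accept

Round 3 (country A proposes): rejection yields 0 for country B; country A offers 0 and keeps 200.
Round 2 (country B proposes): country A can get 200 next round, worth 0.83 × 200 = 166 now, so country B offers 166, keeping 34.
So by rejecting in round 1, country B gets 34 next round, worth 0.88 × 34 = 29.92 now.
Offer 45 ≥ 29.92, so country B accepts.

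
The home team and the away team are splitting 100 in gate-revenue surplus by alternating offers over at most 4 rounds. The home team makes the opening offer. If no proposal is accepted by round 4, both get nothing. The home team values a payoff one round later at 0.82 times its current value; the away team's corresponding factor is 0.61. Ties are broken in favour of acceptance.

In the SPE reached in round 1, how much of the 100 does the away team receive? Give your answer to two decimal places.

41.49

Round 4 (the away team proposes): the home team will accept anything ≥ 0, so the away team offers 0 and keeps 100.
Round 3 (the home team proposes): the away team can get 100 next round, worth 0.61 × 100 = 61 now; the home team offers that and keeps 39.
Round 2 (the away team proposes): the home team can get 39 next round, worth 0.82 × 39 = 31.98 now; the away team offers that and keeps 68.02.
Round 1 (the home team proposes): the away team can get 68.02 next round, worth 0.61 × 68.02 = 41.4922 now. The home team offers 41.4922 and keeps 100 − 41.4922 = 58.5078.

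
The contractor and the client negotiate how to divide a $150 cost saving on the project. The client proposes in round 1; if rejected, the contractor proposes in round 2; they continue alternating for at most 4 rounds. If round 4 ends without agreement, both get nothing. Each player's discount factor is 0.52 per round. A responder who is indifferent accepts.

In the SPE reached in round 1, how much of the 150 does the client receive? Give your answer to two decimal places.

By backward induction:
Round 4 (the contractor proposes): rejection yields 0 for the client; the contractor offers 0 and keeps 150.
Round 3 (the client proposes): the contractor can get 150 next round, worth 0.52 × 150 = 78 now; the client offers that and keeps 72.
Round 2 (the contractor proposes): the client can get 72 next round, worth 0.52 × 72 = 37.44 now. The contractor offers 37.44 and keeps 150 − 37.44 = 112.56.
Round 1 (the client proposes): the contractor can get 112.56 next round, worth 0.52 × 112.56 = 58.5312 now. The client offers 58.5312 and keeps 150 − 58.5312 = 91.4688.

91.47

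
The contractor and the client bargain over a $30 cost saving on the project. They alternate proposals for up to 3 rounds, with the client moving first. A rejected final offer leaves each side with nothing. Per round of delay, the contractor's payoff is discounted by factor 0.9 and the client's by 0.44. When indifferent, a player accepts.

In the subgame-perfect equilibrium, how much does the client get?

By backward induction:
Round 3 (the client proposes): rejection yields 0 for the contractor; the client offers 0 and keeps 30.
Round 2 (the contractor proposes): the client can get 30 next round, worth 0.44 × 30 = 13.2 now, so the contractor offers 13.2, keeping 16.8.
Round 1 (the client proposes): the contractor can get 16.8 next round, worth 0.9 × 16.8 = 15.12 now; the client offers that and keeps 14.88.

14.88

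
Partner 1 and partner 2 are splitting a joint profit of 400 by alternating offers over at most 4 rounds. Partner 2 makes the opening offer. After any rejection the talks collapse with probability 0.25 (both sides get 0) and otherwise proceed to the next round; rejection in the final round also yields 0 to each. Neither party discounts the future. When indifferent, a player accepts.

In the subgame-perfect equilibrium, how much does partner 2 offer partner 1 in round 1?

Round 4 (partner 1 proposes): partner 2 will accept anything ≥ 0, so partner 1 offers 0 and keeps 400.
Round 3 (partner 2 proposes): rejecting gives partner 1 an expected 0.75 × 400 = 300; partner 2 offers that and keeps 100.
Round 2 (partner 1 proposes): rejecting gives partner 2 an expected 0.75 × 100 = 75, so partner 1 offers 75, keeping 325.
Round 1 (partner 2 proposes): rejecting gives partner 1 an expected 0.75 × 325 = 243.75; partner 2 offers that and keeps 156.25.

243.75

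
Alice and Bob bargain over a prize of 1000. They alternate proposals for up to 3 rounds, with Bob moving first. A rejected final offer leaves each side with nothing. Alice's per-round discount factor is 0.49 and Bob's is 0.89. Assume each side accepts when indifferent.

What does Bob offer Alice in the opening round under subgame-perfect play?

53.9

Solve by backward induction from round 3.
Round 3 (Bob proposes): Alice will accept anything ≥ 0, so Bob offers 0 and keeps 1000.
Round 2 (Alice proposes): Bob can get 1000 next round, worth 0.89 × 1000 = 890 now, so Alice offers 890, keeping 110.
Round 1 (Bob proposes): Alice can get 110 next round, worth 0.49 × 110 = 53.9 now; Bob offers that and keeps 946.1.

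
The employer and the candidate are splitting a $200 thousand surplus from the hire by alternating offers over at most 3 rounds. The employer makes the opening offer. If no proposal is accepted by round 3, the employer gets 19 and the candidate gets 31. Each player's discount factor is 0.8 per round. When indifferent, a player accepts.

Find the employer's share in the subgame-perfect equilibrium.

Solve by backward induction from round 3.
Round 3 (the employer proposes): the candidate gets 31 if talks fail, so the employer offers 31 and keeps 169.
Round 2 (the candidate proposes): the employer can get 169 next round, worth 0.8 × 169 = 135.2 now, so the candidate offers 135.2, keeping 64.8.
Round 1 (the employer proposes): the candidate can get 64.8 next round, worth 0.8 × 64.8 = 51.84 now, so the employer offers 51.84, keeping 148.16.

148.16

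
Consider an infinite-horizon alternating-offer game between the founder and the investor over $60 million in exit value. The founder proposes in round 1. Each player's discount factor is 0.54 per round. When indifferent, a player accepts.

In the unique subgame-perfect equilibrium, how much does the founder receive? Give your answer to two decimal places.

When the founder proposes, the investor accepts any offer worth at least 0.54 times what the investor would get by proposing next round; and vice versa.
This gives x = 60 − 0.54y and y = 60 − 0.54x, where x and y are each side's share when it proposes.
Hence (1 − 0.54·0.54)x = 60(1 − 0.54), i.e. 0.7084·x = 27.6.
x ≈ 38.9610; the investor's share is 60 − x ≈ 21.0390.

38.96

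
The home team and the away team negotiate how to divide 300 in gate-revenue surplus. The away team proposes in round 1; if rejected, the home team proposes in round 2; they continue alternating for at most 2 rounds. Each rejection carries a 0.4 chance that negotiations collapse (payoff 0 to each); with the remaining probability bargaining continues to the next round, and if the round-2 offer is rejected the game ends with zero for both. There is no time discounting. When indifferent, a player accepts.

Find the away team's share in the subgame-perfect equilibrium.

Round 2 (the home team proposes): the away team will accept anything ≥ 0, so the home team offers 0 and keeps 300.
Round 1 (the away team proposes): rejecting gives the home team an expected 0.6 × 300 = 180; the away team offers that and keeps 120.

120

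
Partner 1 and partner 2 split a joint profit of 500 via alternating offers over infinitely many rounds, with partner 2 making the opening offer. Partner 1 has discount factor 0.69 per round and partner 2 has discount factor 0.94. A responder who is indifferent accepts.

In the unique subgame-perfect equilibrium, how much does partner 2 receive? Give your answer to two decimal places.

In a stationary SPE each proposer offers the other exactly their discounted continuation value.
If partner 2 keeps x when proposing and partner 1 keeps y when proposing, then x = 500 − 0.69y and y = 500 − 0.94x.
Solving: x = 500(1 − 0.69) / (1 − 0.94·0.69) = 155 / 0.3514 ≈ 441.0928.
Partner 1 gets 500 − 441.0928 ≈ 58.9072.

441.09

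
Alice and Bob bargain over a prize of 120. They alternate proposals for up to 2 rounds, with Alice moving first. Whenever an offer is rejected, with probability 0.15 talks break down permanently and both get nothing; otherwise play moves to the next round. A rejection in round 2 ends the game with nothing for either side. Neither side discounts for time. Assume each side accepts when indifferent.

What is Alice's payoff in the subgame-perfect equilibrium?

Round 2 (Bob proposes): rejection yields 0 for Alice; Bob offers 0 and keeps 120.
Round 1 (Alice proposes): rejecting gives Bob an expected 0.85 × 120 = 102. Alice offers 102 and keeps 120 − 102 = 18.

18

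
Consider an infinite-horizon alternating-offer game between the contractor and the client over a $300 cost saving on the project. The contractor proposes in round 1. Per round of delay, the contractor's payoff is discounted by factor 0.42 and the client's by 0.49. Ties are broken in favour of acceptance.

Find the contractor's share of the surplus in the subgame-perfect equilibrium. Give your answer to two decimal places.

Let x be the contractor's share when the contractor proposes and y be the client's share when the client proposes.
The client accepts iff offered ≥ 0.49·y, so x = 300 − 0.49y. Symmetrically y = 300 − 0.42x.
Substituting: x = 300 − 0.49(300 − 0.42x), giving x(1 − 0.42·0.49) = 300(1 − 0.49).
So x = 300 × 0.51 / 0.7942 ≈ 192.6467, and the client receives 300 − x ≈ 107.3533.

192.65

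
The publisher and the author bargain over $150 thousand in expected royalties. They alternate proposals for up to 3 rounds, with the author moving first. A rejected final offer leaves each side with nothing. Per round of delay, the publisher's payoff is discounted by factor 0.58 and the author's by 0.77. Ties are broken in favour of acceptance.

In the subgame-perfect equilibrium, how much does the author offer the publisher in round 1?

Round 3 (the author proposes): rejection yields 0 for the publisher; the author offers 0 and keeps 150.
Round 2 (the publisher proposes): the author can get 150 next round, worth 0.77 × 150 = 115.5 now; the publisher offers that and keeps 34.5.
Round 1 (the author proposes): the publisher can get 34.5 next round, worth 0.58 × 34.5 = 20.01 now; the author offers that and keeps 129.99.

20.01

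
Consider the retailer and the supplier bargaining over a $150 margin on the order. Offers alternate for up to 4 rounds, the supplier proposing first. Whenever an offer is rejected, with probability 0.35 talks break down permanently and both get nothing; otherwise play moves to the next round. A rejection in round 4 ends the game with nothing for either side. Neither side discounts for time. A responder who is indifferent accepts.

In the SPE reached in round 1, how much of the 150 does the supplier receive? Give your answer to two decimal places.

Round 4 (the retailer proposes): the supplier will accept anything ≥ 0, so the retailer offers 0 and keeps 150.
Round 3 (the supplier proposes): rejecting gives the retailer an expected 0.65 × 150 = 97.5; the supplier offers that and keeps 52.5.
Round 2 (the retailer proposes): rejecting gives the supplier an expected 0.65 × 52.5 = 34.125; the retailer offers that and keeps 115.875.
Round 1 (the supplier proposes): rejecting gives the retailer an expected 0.65 × 115.875 = 75.31875. The supplier offers 75.31875 and keeps 150 − 75.31875 = 74.68125.

74.68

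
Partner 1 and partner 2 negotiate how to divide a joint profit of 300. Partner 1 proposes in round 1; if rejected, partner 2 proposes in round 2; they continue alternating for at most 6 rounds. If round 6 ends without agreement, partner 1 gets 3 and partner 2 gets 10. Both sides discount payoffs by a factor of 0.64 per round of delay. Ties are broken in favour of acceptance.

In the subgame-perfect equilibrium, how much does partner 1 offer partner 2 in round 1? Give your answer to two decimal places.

129.32

Round 6 (partner 2 proposes): partner 1 gets 3 if talks fail, so partner 2 offers 3 and keeps 297.
Round 5 (partner 1 proposes): partner 2 can get 297 next round, worth 0.64 × 297 = 190.08 now. Partner 1 offers 190.08 and keeps 300 − 190.08 = 109.92.
Round 4 (partner 2 proposes): partner 1 can get 109.92 next round, worth 0.64 × 109.92 = 70.3488 now. Partner 2 offers 70.3488 and keeps 300 − 70.3488 = 229.6512.
Round 3 (partner 1 proposes): partner 2 can get 229.6512 next round, worth 0.64 × 229.6512 = 146.976768 now; partner 1 offers that and keeps 153.023232.
Round 2 (partner 2 proposes): partner 1 can get 153.023232 next round, worth 0.64 × 153.023232 = 97.93486848 now; partner 2 offers that and keeps 202.06513152.
Round 1 (partner 1 proposes): partner 2 can get 202.06513152 next round, worth 0.64 × 202.06513152 = 129.3216841728 now; partner 1 offers that and keeps 170.6783158272.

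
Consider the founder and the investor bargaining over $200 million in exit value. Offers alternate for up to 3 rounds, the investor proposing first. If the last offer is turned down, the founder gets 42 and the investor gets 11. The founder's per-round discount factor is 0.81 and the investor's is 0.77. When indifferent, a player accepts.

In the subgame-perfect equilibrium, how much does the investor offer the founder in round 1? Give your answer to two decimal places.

By backward induction:
Round 3 (the investor proposes): the founder gets 42 if talks fail, so the investor offers 42 and keeps 158.
Round 2 (the founder proposes): the investor can get 158 next round, worth 0.77 × 158 = 121.66 now, so the founder offers 121.66, keeping 78.34.
Round 1 (the investor proposes): the founder can get 78.34 next round, worth 0.81 × 78.34 = 63.4554 now. The investor offers 63.4554 and keeps 200 − 63.4554 = 136.5446.

63.46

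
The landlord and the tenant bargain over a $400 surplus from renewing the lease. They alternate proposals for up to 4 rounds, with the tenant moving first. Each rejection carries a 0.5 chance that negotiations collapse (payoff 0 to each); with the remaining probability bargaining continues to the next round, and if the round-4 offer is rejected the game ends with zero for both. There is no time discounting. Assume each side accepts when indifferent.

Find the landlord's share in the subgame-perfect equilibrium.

Round 4 (the landlord proposes): the tenant will accept anything ≥ 0, so the landlord offers 0 and keeps 400.
Round 3 (the tenant proposes): rejecting gives the landlord an expected 0.5 × 400 = 200, so the tenant offers 200, keeping 200.
Round 2 (the landlord proposes): rejecting gives the tenant an expected 0.5 × 200 = 100. The landlord offers 100 and keeps 400 − 100 = 300.
Round 1 (the tenant proposes): rejecting gives the landlord an expected 0.5 × 300 = 150. The tenant offers 150 and keeps 400 − 150 = 250.

150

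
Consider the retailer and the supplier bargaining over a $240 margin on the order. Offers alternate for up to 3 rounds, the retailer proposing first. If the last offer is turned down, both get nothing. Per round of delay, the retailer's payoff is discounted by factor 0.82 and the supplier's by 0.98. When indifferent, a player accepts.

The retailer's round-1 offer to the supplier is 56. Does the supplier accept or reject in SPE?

Accept

Round 3 (the retailer proposes): the supplier will accept anything ≥ 0, so the retailer offers 0 and keeps 240.
Round 2 (the supplier proposes): the retailer can get 240 next round, worth 0.82 × 240 = 196.8 now. The supplier offers 196.8 and keeps 240 − 196.8 = 43.2.
So by rejecting in round 1, the supplier gets 43.2 next round, worth 0.98 × 43.2 = 42.336 now.
Offer 56 ≥ 42.336, so the supplier accepts.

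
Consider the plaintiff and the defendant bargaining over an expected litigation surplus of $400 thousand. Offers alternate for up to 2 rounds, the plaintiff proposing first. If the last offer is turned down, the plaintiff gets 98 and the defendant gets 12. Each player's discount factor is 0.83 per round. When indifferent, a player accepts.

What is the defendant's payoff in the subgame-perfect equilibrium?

Round 2 (the defendant proposes): the plaintiff gets 98 if talks fail, so the defendant offers 98 and keeps 302.
Round 1 (the plaintiff proposes): the defendant can get 302 next round, worth 0.83 × 302 = 250.66 now, so the plaintiff offers 250.66, keeping 149.34.

250.66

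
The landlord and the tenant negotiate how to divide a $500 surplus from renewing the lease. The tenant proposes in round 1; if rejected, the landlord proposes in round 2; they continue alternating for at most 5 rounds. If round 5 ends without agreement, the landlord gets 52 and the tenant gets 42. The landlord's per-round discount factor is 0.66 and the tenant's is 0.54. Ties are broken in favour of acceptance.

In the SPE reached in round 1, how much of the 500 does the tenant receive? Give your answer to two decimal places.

287.49

Solve by backward induction from round 5.
Round 5 (the tenant proposes): the landlord gets 52 if talks fail, so the tenant offers 52 and keeps 448.
Round 4 (the landlord proposes): the tenant can get 448 next round, worth 0.54 × 448 = 241.92 now. The landlord offers 241.92 and keeps 500 − 241.92 = 258.08.
Round 3 (the tenant proposes): the landlord can get 258.08 next round, worth 0.66 × 258.08 = 170.3328 now. The tenant offers 170.3328 and keeps 500 − 170.3328 = 329.6672.
Round 2 (the landlord proposes): the tenant can get 329.6672 next round, worth 0.54 × 329.6672 = 178.020288 now, so the landlord offers 178.020288, keeping 321.979712.
Round 1 (the tenant proposes): the landlord can get 321.979712 next round, worth 0.66 × 321.979712 = 212.50660992 now. The tenant offers 212.50660992 and keeps 500 − 212.50660992 = 287.49339008.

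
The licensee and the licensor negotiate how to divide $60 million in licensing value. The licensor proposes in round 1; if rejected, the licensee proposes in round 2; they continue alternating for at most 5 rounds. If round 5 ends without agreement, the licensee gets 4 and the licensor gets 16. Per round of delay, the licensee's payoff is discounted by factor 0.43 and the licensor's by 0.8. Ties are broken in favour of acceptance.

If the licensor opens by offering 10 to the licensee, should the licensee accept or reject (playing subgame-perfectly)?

Round 5 (the licensor proposes): the licensee gets 4 if talks fail, so the licensor offers 4 and keeps 56.
Round 4 (the licensee proposes): the licensor can get 56 next round, worth 0.8 × 56 = 44.8 now, so the licensee offers 44.8, keeping 15.2.
Round 3 (the licensor proposes): the licensee can get 15.2 next round, worth 0.43 × 15.2 = 6.536 now. The licensor offers 6.536 and keeps 60 − 6.536 = 53.464.
Round 2 (the licensee proposes): the licensor can get 53.464 next round, worth 0.8 × 53.464 = 42.7712 now, so the licensee offers 42.7712, keeping 17.2288.
So by rejecting in round 1, the licensee gets 17.2288 next round, worth 0.43 × 17.2288 = 7.408384 now.
Offer 10 ≥ 7.408384, so the licensee accepts.

Accept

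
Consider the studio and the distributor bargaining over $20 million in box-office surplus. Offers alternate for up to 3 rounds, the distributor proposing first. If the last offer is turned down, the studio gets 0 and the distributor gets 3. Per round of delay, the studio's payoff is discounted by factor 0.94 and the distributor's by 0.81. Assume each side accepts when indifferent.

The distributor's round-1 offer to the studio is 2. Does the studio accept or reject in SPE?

Round 3 (the distributor proposes): the studio will accept anything ≥ 0, so the distributor offers 0 and keeps 20.
Round 2 (the studio proposes): the distributor can get 20 next round, worth 0.81 × 20 = 16.2 now; the studio offers that and keeps 3.8.
So by rejecting in round 1, the studio gets 3.8 next round, worth 0.94 × 3.8 = 3.572 now.
Offer 2 < 3.572, so the studio rejects.

Reject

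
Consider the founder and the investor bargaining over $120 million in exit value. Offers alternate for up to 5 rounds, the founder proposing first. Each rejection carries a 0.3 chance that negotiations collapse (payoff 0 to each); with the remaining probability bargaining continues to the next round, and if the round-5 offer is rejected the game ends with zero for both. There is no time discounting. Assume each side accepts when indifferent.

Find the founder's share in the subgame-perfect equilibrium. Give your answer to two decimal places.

82.45

By backward induction:
Round 5 (the founder proposes): rejection yields 0 for the investor; the founder offers 0 and keeps 120.
Round 4 (the investor proposes): rejecting gives the founder an expected 0.7 × 120 = 84. The investor offers 84 and keeps 120 − 84 = 36.
Round 3 (the founder proposes): rejecting gives the investor an expected 0.7 × 36 = 25.2; the founder offers that and keeps 94.8.
Round 2 (the investor proposes): rejecting gives the founder an expected 0.7 × 94.8 = 66.36; the investor offers that and keeps 53.64.
Round 1 (the founder proposes): rejecting gives the investor an expected 0.7 × 53.64 = 37.548, so the founder offers 37.548, keeping 82.452.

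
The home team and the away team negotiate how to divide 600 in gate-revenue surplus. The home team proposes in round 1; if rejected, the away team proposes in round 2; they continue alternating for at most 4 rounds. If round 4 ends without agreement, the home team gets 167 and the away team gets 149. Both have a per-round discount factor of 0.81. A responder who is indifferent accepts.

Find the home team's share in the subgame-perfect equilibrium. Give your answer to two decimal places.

277.55

Solve by backward induction from round 4.
Round 4 (the away team proposes): the home team gets 167 if talks fail, so the away team offers 167 and keeps 433.
Round 3 (the home team proposes): the away team can get 433 next round, worth 0.81 × 433 = 350.73 now, so the home team offers 350.73, keeping 249.27.
Round 2 (the away team proposes): the home team can get 249.27 next round, worth 0.81 × 249.27 = 201.9087 now. The away team offers 201.9087 and keeps 600 − 201.9087 = 398.0913.
Round 1 (the home team proposes): the away team can get 398.0913 next round, worth 0.81 × 398.0913 = 322.453953 now. The home team offers 322.453953 and keeps 600 − 322.453953 = 277.546047.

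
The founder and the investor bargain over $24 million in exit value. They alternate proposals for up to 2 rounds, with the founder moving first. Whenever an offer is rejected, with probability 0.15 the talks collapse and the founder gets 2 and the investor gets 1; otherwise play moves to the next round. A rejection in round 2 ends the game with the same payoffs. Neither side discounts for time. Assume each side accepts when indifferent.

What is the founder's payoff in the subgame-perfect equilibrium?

5.15

Round 2 (the investor proposes): the founder gets 2 if talks fail, so the investor offers 2 and keeps 22.
Round 1 (the founder proposes): rejecting gives the investor an expected 0.85 × 22 + 0.15 × 1 = 18.85; the founder offers that and keeps 5.15.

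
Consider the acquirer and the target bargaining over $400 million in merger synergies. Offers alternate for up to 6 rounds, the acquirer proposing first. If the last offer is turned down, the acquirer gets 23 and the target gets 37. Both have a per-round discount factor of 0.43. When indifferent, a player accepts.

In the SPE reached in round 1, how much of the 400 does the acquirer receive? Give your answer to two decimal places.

278.29

Round 6 (the target proposes): the acquirer gets 23 if talks fail, so the target offers 23 and keeps 377.
Round 5 (the acquirer proposes): the target can get 377 next round, worth 0.43 × 377 = 162.11 now; the acquirer offers that and keeps 237.89.
Round 4 (the target proposes): the acquirer can get 237.89 next round, worth 0.43 × 237.89 = 102.2927 now. The target offers 102.2927 and keeps 400 − 102.2927 = 297.7073.
Round 3 (the acquirer proposes): the target can get 297.7073 next round, worth 0.43 × 297.7073 = 128.014139 now, so the acquirer offers 128.014139, keeping 271.985861.
Round 2 (the target proposes): the acquirer can get 271.985861 next round, worth 0.43 × 271.985861 = 116.95392023 now, so the target offers 116.95392023, keeping 283.04607977.
Round 1 (the acquirer proposes): the target can get 283.04607977 next round, worth 0.43 × 283.04607977 = 121.7098143011 now. The acquirer offers 121.7098143011 and keeps 400 − 121.7098143011 = 278.2901856989.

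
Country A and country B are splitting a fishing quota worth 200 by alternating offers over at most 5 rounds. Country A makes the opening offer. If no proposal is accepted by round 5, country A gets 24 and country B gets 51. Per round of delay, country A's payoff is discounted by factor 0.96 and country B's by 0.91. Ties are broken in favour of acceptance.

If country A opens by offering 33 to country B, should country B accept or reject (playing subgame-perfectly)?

Round 5 (country A proposes): country B gets 51 if talks fail, so country A offers 51 and keeps 149.
Round 4 (country B proposes): country A can get 149 next round, worth 0.96 × 149 = 143.04 now; country B offers that and keeps 56.96.
Round 3 (country A proposes): country B can get 56.96 next round, worth 0.91 × 56.96 = 51.8336 now; country A offers that and keeps 148.1664.
Round 2 (country B proposes): country A can get 148.1664 next round, worth 0.96 × 148.1664 = 142.239744 now. Country B offers 142.239744 and keeps 200 − 142.239744 = 57.760256.
So by rejecting in round 1, country B gets 57.760256 next round, worth 0.91 × 57.760256 = 52.56183296 now.
Offer 33 < 52.56183296, so country B rejects.

Reject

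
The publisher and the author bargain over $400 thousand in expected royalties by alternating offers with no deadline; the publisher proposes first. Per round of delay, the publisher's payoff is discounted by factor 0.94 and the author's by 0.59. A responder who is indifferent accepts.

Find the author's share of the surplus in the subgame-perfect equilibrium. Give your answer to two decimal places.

31.79

Let x be the publisher's share when the publisher proposes and y be the author's share when the author proposes.
The author accepts iff offered ≥ 0.59·y, so x = 400 − 0.59y. Symmetrically y = 400 − 0.94x.
Substituting: x = 400 − 0.59(400 − 0.94x), giving x(1 − 0.94·0.59) = 400(1 − 0.59).
So x = 400 × 0.41 / 0.4454 ≈ 368.2084, and the author receives 400 − x ≈ 31.7916.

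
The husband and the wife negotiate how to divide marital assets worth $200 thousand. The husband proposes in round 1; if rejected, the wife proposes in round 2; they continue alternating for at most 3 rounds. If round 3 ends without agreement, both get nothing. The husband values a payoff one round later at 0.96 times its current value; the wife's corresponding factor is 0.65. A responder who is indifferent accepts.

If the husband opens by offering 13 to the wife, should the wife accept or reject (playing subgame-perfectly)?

Accept

Round 3 (the husband proposes): rejection yields 0 for the wife; the husband offers 0 and keeps 200.
Round 2 (the wife proposes): the husband can get 200 next round, worth 0.96 × 200 = 192 now. The wife offers 192 and keeps 200 − 192 = 8.
So by rejecting in round 1, the wife gets 8 next round, worth 0.65 × 8 = 5.2 now.
Offer 13 ≥ 5.2, so the wife accepts.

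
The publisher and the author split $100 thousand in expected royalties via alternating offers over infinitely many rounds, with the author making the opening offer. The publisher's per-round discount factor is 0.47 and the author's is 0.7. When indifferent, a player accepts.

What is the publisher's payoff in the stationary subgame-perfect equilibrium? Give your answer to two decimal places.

21.01

In a stationary SPE each proposer offers the other exactly their discounted continuation value.
If the author keeps x when proposing and the publisher keeps y when proposing, then x = 100 − 0.47y and y = 100 − 0.7x.
Solving: x = 100(1 − 0.47) / (1 − 0.7·0.47) = 53 / 0.671 ≈ 78.9866.
The publisher gets 100 − 78.9866 ≈ 21.0134.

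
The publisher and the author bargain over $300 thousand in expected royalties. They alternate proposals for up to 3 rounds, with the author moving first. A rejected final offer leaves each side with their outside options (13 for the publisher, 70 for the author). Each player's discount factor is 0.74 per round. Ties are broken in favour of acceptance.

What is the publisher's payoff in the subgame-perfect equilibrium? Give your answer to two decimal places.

Work backward from the last round.
Round 3 (the author proposes): the publisher gets 13 if talks fail, so the author offers 13 and keeps 287.
Round 2 (the publisher proposes): the author can get 287 next round, worth 0.74 × 287 = 212.38 now. The publisher offers 212.38 and keeps 300 − 212.38 = 87.62.
Round 1 (the author proposes): the publisher can get 87.62 next round, worth 0.74 × 87.62 = 64.8388 now. The author offers 64.8388 and keeps 300 − 64.8388 = 235.1612.

64.84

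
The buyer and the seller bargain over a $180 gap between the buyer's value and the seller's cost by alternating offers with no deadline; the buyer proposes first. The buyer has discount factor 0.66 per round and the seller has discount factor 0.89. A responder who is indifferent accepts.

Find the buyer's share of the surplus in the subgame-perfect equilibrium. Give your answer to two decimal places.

47.99

In a stationary SPE each proposer offers the other exactly their discounted continuation value.
If the buyer keeps x when proposing and the seller keeps y when proposing, then x = 180 − 0.89y and y = 180 − 0.66x.
Solving: x = 180(1 − 0.89) / (1 − 0.66·0.89) = 19.8 / 0.4126 ≈ 47.9884.
The seller gets 180 − 47.9884 ≈ 132.0116.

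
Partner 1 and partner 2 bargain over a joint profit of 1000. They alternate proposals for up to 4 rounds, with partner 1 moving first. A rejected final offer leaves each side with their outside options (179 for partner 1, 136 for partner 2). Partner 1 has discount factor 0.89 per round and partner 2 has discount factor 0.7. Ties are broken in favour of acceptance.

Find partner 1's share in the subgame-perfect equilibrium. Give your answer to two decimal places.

Round 4 (partner 2 proposes): partner 1 gets 179 if talks fail, so partner 2 offers 179 and keeps 821.
Round 3 (partner 1 proposes): partner 2 can get 821 next round, worth 0.7 × 821 = 574.7 now; partner 1 offers that and keeps 425.3.
Round 2 (partner 2 proposes): partner 1 can get 425.3 next round, worth 0.89 × 425.3 = 378.517 now, so partner 2 offers 378.517, keeping 621.483.
Round 1 (partner 1 proposes): partner 2 can get 621.483 next round, worth 0.7 × 621.483 = 435.0381 now; partner 1 offers that and keeps 564.9619.

564.96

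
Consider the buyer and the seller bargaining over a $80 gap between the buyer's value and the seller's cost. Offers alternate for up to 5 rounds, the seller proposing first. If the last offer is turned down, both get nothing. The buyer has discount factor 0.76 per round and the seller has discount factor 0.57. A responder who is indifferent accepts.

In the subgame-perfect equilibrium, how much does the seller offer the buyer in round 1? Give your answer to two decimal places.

37.47

Round 5 (the seller proposes): the buyer will accept anything ≥ 0, so the seller offers 0 and keeps 80.
Round 4 (the buyer proposes): the seller can get 80 next round, worth 0.57 × 80 = 45.6 now; the buyer offers that and keeps 34.4.
Round 3 (the seller proposes): the buyer can get 34.4 next round, worth 0.76 × 34.4 = 26.144 now, so the seller offers 26.144, keeping 53.856.
Round 2 (the buyer proposes): the seller can get 53.856 next round, worth 0.57 × 53.856 = 30.69792 now, so the buyer offers 30.69792, keeping 49.30208.
Round 1 (the seller proposes): the buyer can get 49.30208 next round, worth 0.76 × 49.30208 = 37.4695808 now, so the seller offers 37.4695808, keeping 42.5304192.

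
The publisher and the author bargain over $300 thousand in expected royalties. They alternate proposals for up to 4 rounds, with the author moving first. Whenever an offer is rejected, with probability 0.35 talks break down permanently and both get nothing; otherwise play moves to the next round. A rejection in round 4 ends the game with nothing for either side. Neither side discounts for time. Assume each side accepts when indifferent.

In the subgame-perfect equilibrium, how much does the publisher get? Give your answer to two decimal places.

Round 4 (the publisher proposes): rejection yields 0 for the author; the publisher offers 0 and keeps 300.
Round 3 (the author proposes): rejecting gives the publisher an expected 0.65 × 300 = 195, so the author offers 195, keeping 105.
Round 2 (the publisher proposes): rejecting gives the author an expected 0.65 × 105 = 68.25, so the publisher offers 68.25, keeping 231.75.
Round 1 (the author proposes): rejecting gives the publisher an expected 0.65 × 231.75 = 150.6375, so the author offers 150.6375, keeping 149.3625.

150.64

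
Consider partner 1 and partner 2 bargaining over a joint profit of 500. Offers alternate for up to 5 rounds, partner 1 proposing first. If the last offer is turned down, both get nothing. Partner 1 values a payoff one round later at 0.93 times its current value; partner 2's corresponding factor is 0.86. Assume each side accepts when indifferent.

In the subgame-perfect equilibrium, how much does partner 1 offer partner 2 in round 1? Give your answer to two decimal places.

54.17

Round 5 (partner 1 proposes): partner 2 will accept anything ≥ 0, so partner 1 offers 0 and keeps 500.
Round 4 (partner 2 proposes): partner 1 can get 500 next round, worth 0.93 × 500 = 465 now, so partner 2 offers 465, keeping 35.
Round 3 (partner 1 proposes): partner 2 can get 35 next round, worth 0.86 × 35 = 30.1 now; partner 1 offers that and keeps 469.9.
Round 2 (partner 2 proposes): partner 1 can get 469.9 next round, worth 0.93 × 469.9 = 437.007 now. Partner 2 offers 437.007 and keeps 500 − 437.007 = 62.993.
Round 1 (partner 1 proposes): partner 2 can get 62.993 next round, worth 0.86 × 62.993 = 54.17398 now, so partner 1 offers 54.17398, keeping 445.82602.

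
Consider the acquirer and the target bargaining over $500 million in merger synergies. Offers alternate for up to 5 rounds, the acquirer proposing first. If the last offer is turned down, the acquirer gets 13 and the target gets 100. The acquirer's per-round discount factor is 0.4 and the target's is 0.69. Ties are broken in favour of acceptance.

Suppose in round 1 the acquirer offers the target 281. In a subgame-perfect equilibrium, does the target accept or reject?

Round 5 (the acquirer proposes): the target gets 100 if talks fail, so the acquirer offers 100 and keeps 400.
Round 4 (the target proposes): the acquirer can get 400 next round, worth 0.4 × 400 = 160 now. The target offers 160 and keeps 500 − 160 = 340.
Round 3 (the acquirer proposes): the target can get 340 next round, worth 0.69 × 340 = 234.6 now. The acquirer offers 234.6 and keeps 500 − 234.6 = 265.4.
Round 2 (the target proposes): the acquirer can get 265.4 next round, worth 0.4 × 265.4 = 106.16 now. The target offers 106.16 and keeps 500 − 106.16 = 393.84.
So by rejecting in round 1, the target gets 393.84 next round, worth 0.69 × 393.84 = 271.7496 now.
Offer 281 ≥ 271.7496, so the target accepts.

Accept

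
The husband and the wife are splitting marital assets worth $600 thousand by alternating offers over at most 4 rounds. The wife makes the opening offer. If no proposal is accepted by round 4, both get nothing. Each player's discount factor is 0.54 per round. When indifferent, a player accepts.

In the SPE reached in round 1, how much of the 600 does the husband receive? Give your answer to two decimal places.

Work backward from the last round.
Round 4 (the husband proposes): rejection yields 0 for the wife; the husband offers 0 and keeps 600.
Round 3 (the wife proposes): the husband can get 600 next round, worth 0.54 × 600 = 324 now; the wife offers that and keeps 276.
Round 2 (the husband proposes): the wife can get 276 next round, worth 0.54 × 276 = 149.04 now. The husband offers 149.04 and keeps 600 − 149.04 = 450.96.
Round 1 (the wife proposes): the husband can get 450.96 next round, worth 0.54 × 450.96 = 243.5184 now; the wife offers that and keeps 356.4816.

243.52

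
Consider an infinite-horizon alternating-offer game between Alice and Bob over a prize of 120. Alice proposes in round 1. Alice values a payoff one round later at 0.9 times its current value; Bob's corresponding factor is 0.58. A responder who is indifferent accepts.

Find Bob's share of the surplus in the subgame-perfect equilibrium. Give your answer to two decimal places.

In a stationary SPE each proposer offers the other exactly their discounted continuation value.
If Alice keeps x when proposing and Bob keeps y when proposing, then x = 120 − 0.58y and y = 120 − 0.9x.
Solving: x = 120(1 − 0.58) / (1 − 0.9·0.58) = 50.4 / 0.478 ≈ 105.4393.
Bob gets 120 − 105.4393 ≈ 14.5607.

14.56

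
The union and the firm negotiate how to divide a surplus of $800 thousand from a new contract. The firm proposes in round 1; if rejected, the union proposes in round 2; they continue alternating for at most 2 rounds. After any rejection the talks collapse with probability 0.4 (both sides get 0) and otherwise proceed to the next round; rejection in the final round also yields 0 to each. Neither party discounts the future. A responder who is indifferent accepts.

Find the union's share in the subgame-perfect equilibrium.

480

Round 2 (the union proposes): the firm will accept anything ≥ 0, so the union offers 0 and keeps 800.
Round 1 (the firm proposes): rejecting gives the union an expected 0.6 × 800 = 480. The firm offers 480 and keeps 800 − 480 = 320.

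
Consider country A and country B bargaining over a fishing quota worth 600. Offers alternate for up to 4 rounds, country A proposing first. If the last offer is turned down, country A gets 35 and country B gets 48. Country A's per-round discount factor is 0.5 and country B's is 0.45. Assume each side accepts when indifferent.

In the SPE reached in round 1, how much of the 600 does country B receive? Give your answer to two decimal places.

Work backward from the last round.
Round 4 (country B proposes): country A gets 35 if talks fail, so country B offers 35 and keeps 565.
Round 3 (country A proposes): country B can get 565 next round, worth 0.45 × 565 = 254.25 now. Country A offers 254.25 and keeps 600 − 254.25 = 345.75.
Round 2 (country B proposes): country A can get 345.75 next round, worth 0.5 × 345.75 = 172.875 now; country B offers that and keeps 427.125.
Round 1 (country A proposes): country B can get 427.125 next round, worth 0.45 × 427.125 = 192.20625 now; country A offers that and keeps 407.79375.

192.21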